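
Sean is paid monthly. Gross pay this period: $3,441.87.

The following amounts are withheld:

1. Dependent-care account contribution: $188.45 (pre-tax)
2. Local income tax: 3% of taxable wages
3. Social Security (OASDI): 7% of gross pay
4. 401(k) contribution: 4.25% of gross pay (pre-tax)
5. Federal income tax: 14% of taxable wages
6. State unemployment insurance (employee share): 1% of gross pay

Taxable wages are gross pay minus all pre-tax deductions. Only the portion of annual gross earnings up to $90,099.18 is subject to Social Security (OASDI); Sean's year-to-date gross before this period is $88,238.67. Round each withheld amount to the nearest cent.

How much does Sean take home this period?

401(k) contribution: $3,441.87 × 0.0425 = $146.28
Dependent-care account contribution: $188.45
Pre-tax total = $146.28 + $188.45 = $334.73
Taxable wages = $3,441.87 − $334.73 = $3,107.14
Federal income tax: $3,107.14 × 0.14 = $435.00
Local income tax: $3,107.14 × 0.03 = $93.21
State unemployment insurance (employee share): $3,441.87 × 0.01 = $34.42
Social Security (OASDI): only $90,099.18 − $88,238.67 = $1,860.51 of this check is subject → $1,860.51 × 0.07 = $130.24
Total deductions = $146.28 + $188.45 + $435.00 + $93.21 + $34.42 + $130.24 = $1,027.60
Net pay = $3,441.87 − $1,027.60 = $2,414.27

$2,414.27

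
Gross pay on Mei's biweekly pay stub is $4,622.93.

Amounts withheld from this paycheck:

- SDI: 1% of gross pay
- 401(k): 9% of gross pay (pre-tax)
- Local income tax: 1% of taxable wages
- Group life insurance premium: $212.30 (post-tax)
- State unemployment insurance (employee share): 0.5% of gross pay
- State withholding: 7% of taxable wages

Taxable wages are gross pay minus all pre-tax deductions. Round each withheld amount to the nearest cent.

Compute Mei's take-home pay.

401(k): $4,622.93 × 0.09 = $416.06
Taxable wages = $4,622.93 − $416.06 = $4,206.87
Local income tax: $4,206.87 × 0.01 = $42.07
State withholding: $4,206.87 × 0.07 = $294.48
SDI: $4,622.93 × 0.01 = $46.23
State unemployment insurance (employee share): $4,622.93 × 0.005 = $23.11
Group life insurance premium: $212.30
Total deductions = $416.06 + $42.07 + $294.48 + $46.23 + $23.11 + $212.30 = $1,034.25
Net pay = $4,622.93 − $1,034.25 = $3,588.68

$3,588.68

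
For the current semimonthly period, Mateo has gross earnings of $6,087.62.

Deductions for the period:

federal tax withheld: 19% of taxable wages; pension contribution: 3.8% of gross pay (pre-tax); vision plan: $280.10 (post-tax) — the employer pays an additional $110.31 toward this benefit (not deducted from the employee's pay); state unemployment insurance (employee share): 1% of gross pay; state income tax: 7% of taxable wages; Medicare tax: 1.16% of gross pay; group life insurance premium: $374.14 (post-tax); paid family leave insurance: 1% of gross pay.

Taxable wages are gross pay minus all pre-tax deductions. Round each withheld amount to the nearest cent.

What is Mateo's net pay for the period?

Pension contribution: $6,087.62 × 0.038 = $231.33
Taxable wages = $6,087.62 − $231.33 = $5,856.29
Federal tax withheld: $5,856.29 × 0.19 = $1,112.70
State income tax: $5,856.29 × 0.07 = $409.94
Medicare tax: $6,087.62 × 0.0116 = $70.62
State unemployment insurance (employee share): $6,087.62 × 0.01 = $60.88
Paid family leave insurance: $6,087.62 × 0.01 = $60.88
Group life insurance premium: $374.14
Vision plan: $280.10
(Employer's $110.31 toward vision plan is not withheld from the employee.)
Total deductions = $231.33 + $1,112.70 + $409.94 + $70.62 + $60.88 + $60.88 + $374.14 + $280.10 = $2,600.59
Net pay = $6,087.62 − $2,600.59 = $3,487.03

$3,487.03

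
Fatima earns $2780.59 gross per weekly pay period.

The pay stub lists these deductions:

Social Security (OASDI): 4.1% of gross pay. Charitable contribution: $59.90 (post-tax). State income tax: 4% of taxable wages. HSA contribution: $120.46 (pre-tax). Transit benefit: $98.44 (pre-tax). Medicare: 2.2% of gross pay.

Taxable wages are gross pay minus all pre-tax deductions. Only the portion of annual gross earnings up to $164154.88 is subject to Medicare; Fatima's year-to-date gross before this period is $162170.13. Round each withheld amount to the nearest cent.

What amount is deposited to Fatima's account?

$2241.66

Transit benefit: $98.44
HSA contribution: $120.46
Pre-tax total = $98.44 + $120.46 = $218.90
Taxable wages = $2780.59 − $218.90 = $2561.69
State income tax: $2561.69 × 0.04 = $102.47
Medicare: only $164154.88 − $162170.13 = $1984.75 of this check is subject → $1984.75 × 0.022 = $43.66
Social Security (OASDI): $2780.59 × 0.041 = $114.00
Charitable contribution: $59.90
Total deductions = $98.44 + $120.46 + $102.47 + $43.66 + $114.00 + $59.90 = $538.93
Net pay = $2780.59 − $538.93 = $2241.66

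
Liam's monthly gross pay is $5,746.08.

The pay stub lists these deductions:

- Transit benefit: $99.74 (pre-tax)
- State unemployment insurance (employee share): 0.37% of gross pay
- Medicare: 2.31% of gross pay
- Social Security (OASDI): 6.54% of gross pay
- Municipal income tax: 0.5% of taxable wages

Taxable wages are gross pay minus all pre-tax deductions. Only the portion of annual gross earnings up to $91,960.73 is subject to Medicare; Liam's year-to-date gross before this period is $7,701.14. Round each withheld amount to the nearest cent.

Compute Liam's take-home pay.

$5,088.33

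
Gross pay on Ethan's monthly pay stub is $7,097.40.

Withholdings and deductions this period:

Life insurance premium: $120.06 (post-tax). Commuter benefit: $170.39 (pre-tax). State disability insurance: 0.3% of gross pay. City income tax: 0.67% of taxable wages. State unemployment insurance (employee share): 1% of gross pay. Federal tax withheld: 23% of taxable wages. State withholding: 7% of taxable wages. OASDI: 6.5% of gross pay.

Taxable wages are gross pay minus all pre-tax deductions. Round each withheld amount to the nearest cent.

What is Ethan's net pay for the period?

Commuter benefit: $170.39
Taxable wages = $7,097.40 − $170.39 = $6,927.01
Federal tax withheld: $6,927.01 × 0.23 = $1,593.21
State withholding: $6,927.01 × 0.07 = $484.89
City income tax: $6,927.01 × 0.0067 = $46.41
State unemployment insurance (employee share): $7,097.40 × 0.01 = $70.97
State disability insurance: $7,097.40 × 0.003 = $21.29
OASDI: $7,097.40 × 0.065 = $461.33
Life insurance premium: $120.06
Total deductions = $170.39 + $1,593.21 + $484.89 + $46.41 + $70.97 + $21.29 + $461.33 + $120.06 = $2,968.55
Net pay = $7,097.40 − $2,968.55 = $4,128.85

$4,128.85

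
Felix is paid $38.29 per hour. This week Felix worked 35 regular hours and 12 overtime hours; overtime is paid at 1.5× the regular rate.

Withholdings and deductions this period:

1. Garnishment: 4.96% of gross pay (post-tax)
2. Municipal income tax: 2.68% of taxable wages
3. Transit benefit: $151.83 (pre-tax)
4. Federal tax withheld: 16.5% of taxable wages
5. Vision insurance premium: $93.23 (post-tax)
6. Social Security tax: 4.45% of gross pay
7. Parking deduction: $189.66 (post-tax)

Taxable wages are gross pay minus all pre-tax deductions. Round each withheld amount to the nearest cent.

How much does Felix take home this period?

$1,043.57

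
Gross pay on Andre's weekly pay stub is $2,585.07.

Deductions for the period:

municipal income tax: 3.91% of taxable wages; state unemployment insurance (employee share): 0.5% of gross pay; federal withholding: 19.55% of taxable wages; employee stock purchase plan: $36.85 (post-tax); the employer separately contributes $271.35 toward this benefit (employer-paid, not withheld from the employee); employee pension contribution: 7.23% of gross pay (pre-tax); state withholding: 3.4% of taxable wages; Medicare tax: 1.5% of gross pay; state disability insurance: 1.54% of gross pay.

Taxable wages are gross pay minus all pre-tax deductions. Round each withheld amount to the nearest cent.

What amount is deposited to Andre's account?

$1,625.65

Employee pension contribution: $2,585.07 × 0.0723 = $186.90
Taxable wages = $2,585.07 − $186.90 = $2,398.17
State withholding: $2,398.17 × 0.034 = $81.54
Federal withholding: $2,398.17 × 0.1955 = $468.84
Municipal income tax: $2,398.17 × 0.0391 = $93.77
Medicare tax: $2,585.07 × 0.015 = $38.78
State unemployment insurance (employee share): $2,585.07 × 0.005 = $12.93
State disability insurance: $2,585.07 × 0.0154 = $39.81
Employee stock purchase plan: $36.85
(Employer's $271.35 toward employee stock purchase plan is not withheld from the employee.)
Total deductions = $186.90 + $81.54 + $468.84 + $93.77 + $38.78 + $12.93 + $39.81 + $36.85 = $959.42
Net pay = $2,585.07 − $959.42 = $1,625.65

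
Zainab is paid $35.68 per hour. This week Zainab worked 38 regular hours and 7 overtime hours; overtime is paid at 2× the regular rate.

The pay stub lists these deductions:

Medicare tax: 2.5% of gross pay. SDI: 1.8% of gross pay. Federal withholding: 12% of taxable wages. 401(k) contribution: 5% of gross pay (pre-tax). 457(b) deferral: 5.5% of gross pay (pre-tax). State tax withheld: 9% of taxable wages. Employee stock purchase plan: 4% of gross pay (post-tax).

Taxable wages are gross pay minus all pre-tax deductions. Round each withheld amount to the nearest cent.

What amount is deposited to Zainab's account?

$1,157.84

Regular pay: 38 × $35.68 = $1,355.84
Overtime pay: 7 × $35.68 × 2 = $499.52
Gross pay = $1,355.84 + $499.52 = $1,855.36
457(b) deferral: $1,855.36 × 0.055 = $102.04
401(k) contribution: $1,855.36 × 0.05 = $92.77
Pre-tax total = $102.04 + $92.77 = $194.81
Taxable wages = $1,855.36 − $194.81 = $1,660.55
Federal withholding: $1,660.55 × 0.12 = $199.27
State tax withheld: $1,660.55 × 0.09 = $149.45
Medicare tax: $1,855.36 × 0.025 = $46.38
SDI: $1,855.36 × 0.018 = $33.40
Employee stock purchase plan: $1,855.36 × 0.04 = $74.21
Total deductions = $102.04 + $92.77 + $199.27 + $149.45 + $46.38 + $33.40 + $74.21 = $697.52
Net pay = $1,855.36 − $697.52 = $1,157.84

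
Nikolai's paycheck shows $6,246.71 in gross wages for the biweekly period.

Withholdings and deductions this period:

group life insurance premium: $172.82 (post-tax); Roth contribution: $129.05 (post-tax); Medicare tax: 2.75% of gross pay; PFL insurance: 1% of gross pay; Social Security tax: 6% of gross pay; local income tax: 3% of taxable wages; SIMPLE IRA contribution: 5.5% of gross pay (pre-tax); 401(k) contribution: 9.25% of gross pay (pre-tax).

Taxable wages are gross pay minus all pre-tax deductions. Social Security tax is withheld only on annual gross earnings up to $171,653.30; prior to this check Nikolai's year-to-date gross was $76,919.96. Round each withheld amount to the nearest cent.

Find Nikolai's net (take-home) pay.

$4,254.64

SIMPLE IRA contribution: $6,246.71 × 0.055 = $343.57
401(k) contribution: $6,246.71 × 0.0925 = $577.82
Pre-tax total = $343.57 + $577.82 = $921.39
Taxable wages = $6,246.71 − $921.39 = $5,325.32
Local income tax: $5,325.32 × 0.03 = $159.76
Social Security tax: cap not yet reached, full $6,246.71 is subject → $6,246.71 × 0.06 = $374.80
PFL insurance: $6,246.71 × 0.01 = $62.47
Medicare tax: $6,246.71 × 0.0275 = $171.78
Roth contribution: $129.05
Group life insurance premium: $172.82
Total deductions = $343.57 + $577.82 + $159.76 + $374.80 + $62.47 + $171.78 + $129.05 + $172.82 = $1,992.07
Net pay = $6,246.71 − $1,992.07 = $4,254.64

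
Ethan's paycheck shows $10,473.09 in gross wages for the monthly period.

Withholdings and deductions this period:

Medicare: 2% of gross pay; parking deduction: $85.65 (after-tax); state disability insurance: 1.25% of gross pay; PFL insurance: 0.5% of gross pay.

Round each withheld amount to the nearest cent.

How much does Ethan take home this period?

$9,994.70

Medicare: $10,473.09 × 0.02 = $209.46
State disability insurance: $10,473.09 × 0.0125 = $130.91
PFL insurance: $10,473.09 × 0.005 = $52.37
Parking deduction: $85.65
Total deductions = $209.46 + $130.91 + $52.37 + $85.65 = $478.39
Net pay = $10,473.09 − $478.39 = $9,994.70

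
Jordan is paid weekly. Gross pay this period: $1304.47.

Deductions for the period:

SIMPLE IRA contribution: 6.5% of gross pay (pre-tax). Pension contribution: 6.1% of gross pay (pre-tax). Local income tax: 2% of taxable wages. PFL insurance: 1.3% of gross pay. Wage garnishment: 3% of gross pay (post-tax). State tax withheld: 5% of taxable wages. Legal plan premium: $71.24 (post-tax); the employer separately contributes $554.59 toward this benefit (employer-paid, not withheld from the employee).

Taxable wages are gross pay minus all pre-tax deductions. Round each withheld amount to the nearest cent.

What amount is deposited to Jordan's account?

$932.97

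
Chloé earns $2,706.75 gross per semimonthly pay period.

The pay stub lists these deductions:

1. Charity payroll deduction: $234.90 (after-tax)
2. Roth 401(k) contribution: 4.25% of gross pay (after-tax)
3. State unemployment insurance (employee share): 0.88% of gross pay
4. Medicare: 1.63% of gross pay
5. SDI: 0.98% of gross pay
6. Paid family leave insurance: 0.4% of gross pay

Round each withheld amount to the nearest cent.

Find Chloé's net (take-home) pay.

State unemployment insurance (employee share): $2,706.75 × 0.0088 = $23.82
SDI: $2,706.75 × 0.0098 = $26.53
Paid family leave insurance: $2,706.75 × 0.004 = $10.83
Medicare: $2,706.75 × 0.0163 = $44.12
Charity payroll deduction: $234.90
Roth 401(k) contribution: $2,706.75 × 0.0425 = $115.04
Total deductions = $23.82 + $26.53 + $10.83 + $44.12 + $234.90 + $115.04 = $455.24
Net pay = $2,706.75 − $455.24 = $2,251.51

$2,251.51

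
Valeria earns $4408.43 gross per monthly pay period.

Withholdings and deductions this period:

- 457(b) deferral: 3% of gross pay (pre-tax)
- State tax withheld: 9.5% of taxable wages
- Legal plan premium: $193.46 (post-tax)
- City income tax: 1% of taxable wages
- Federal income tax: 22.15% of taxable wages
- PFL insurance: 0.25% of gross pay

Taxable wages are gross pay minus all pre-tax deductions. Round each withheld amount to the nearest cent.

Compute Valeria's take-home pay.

457(b) deferral: $4408.43 × 0.03 = $132.25
Taxable wages = $4408.43 − $132.25 = $4276.18
State tax withheld: $4276.18 × 0.095 = $406.24
City income tax: $4276.18 × 0.01 = $42.76
Federal income tax: $4276.18 × 0.2215 = $947.17
PFL insurance: $4408.43 × 0.0025 = $11.02
Legal plan premium: $193.46
Total deductions = $132.25 + $406.24 + $42.76 + $947.17 + $11.02 + $193.46 = $1732.90
Net pay = $4408.43 − $1732.90 = $2675.53

$2675.53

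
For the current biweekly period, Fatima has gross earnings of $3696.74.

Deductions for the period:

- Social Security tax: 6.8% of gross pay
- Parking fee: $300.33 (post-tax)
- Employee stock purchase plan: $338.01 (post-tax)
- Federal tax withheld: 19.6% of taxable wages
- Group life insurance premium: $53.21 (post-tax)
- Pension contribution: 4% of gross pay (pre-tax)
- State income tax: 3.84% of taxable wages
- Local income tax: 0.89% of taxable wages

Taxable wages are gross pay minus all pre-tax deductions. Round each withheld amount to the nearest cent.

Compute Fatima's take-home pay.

$1742.50

Pension contribution: $3696.74 × 0.04 = $147.87
Taxable wages = $3696.74 − $147.87 = $3548.87
Local income tax: $3548.87 × 0.0089 = $31.58
State income tax: $3548.87 × 0.0384 = $136.28
Federal tax withheld: $3548.87 × 0.196 = $695.58
Social Security tax: $3696.74 × 0.068 = $251.38
Group life insurance premium: $53.21
Parking fee: $300.33
Employee stock purchase plan: $338.01
Total deductions = $147.87 + $31.58 + $136.28 + $695.58 + $251.38 + $53.21 + $300.33 + $338.01 = $1954.24
Net pay = $3696.74 − $1954.24 = $1742.50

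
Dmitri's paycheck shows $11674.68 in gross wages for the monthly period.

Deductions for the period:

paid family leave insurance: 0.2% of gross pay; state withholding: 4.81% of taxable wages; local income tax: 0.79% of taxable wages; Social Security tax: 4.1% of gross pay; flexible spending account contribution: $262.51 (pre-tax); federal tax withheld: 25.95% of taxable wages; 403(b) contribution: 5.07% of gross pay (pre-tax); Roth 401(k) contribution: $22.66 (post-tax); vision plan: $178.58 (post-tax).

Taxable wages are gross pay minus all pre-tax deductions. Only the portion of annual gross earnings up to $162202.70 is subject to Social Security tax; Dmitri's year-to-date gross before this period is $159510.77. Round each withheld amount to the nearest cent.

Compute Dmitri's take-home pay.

Flexible spending account contribution: $262.51
403(b) contribution: $11674.68 × 0.0507 = $591.91
Pre-tax total = $262.51 + $591.91 = $854.42
Taxable wages = $11674.68 − $854.42 = $10820.26
Local income tax: $10820.26 × 0.0079 = $85.48
Federal tax withheld: $10820.26 × 0.2595 = $2807.86
State withholding: $10820.26 × 0.0481 = $520.45
Social Security tax: only $162202.70 − $159510.77 = $2691.93 of this check is subject → $2691.93 × 0.041 = $110.37
Paid family leave insurance: $11674.68 × 0.002 = $23.35
Roth 401(k) contribution: $22.66
Vision plan: $178.58
Total deductions = $262.51 + $591.91 + $85.48 + $2807.86 + $520.45 + $110.37 + $23.35 + $22.66 + $178.58 = $4603.17
Net pay = $11674.68 − $4603.17 = $7071.51

$7071.51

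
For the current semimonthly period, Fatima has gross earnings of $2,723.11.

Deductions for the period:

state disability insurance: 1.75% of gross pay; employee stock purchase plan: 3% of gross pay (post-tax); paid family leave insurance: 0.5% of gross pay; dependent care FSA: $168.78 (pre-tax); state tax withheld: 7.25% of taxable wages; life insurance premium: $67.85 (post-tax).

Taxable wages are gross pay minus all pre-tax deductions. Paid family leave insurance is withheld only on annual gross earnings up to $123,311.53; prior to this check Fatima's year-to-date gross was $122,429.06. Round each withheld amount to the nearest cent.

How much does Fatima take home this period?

$2,167.54

Dependent care FSA: $168.78
Taxable wages = $2,723.11 − $168.78 = $2,554.33
State tax withheld: $2,554.33 × 0.0725 = $185.19
State disability insurance: $2,723.11 × 0.0175 = $47.65
Paid family leave insurance: only $123,311.53 − $122,429.06 = $882.47 of this check is subject → $882.47 × 0.005 = $4.41
Life insurance premium: $67.85
Employee stock purchase plan: $2,723.11 × 0.03 = $81.69
Total deductions = $168.78 + $185.19 + $47.65 + $4.41 + $67.85 + $81.69 = $555.57
Net pay = $2,723.11 − $555.57 = $2,167.54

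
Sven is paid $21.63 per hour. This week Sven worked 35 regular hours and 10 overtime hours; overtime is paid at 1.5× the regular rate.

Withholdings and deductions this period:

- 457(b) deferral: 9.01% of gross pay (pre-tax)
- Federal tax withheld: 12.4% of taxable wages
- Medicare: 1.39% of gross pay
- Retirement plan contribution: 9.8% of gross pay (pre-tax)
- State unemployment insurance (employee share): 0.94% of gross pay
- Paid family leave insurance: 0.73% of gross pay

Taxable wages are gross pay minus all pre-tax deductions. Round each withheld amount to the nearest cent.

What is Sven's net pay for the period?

$736.10

Regular pay: 35 × $21.63 = $757.05
Overtime pay: 10 × $21.63 × 1.5 = $324.45
Gross pay = $757.05 + $324.45 = $1081.50
457(b) deferral: $1081.50 × 0.0901 = $97.44
Retirement plan contribution: $1081.50 × 0.098 = $105.99
Pre-tax total = $97.44 + $105.99 = $203.43
Taxable wages = $1081.50 − $203.43 = $878.07
Federal tax withheld: $878.07 × 0.124 = $108.88
State unemployment insurance (employee share): $1081.50 × 0.0094 = $10.17
Medicare: $1081.50 × 0.0139 = $15.03
Paid family leave insurance: $1081.50 × 0.0073 = $7.89
Total deductions = $97.44 + $105.99 + $108.88 + $10.17 + $15.03 + $7.89 = $345.40
Net pay = $1081.50 − $345.40 = $736.10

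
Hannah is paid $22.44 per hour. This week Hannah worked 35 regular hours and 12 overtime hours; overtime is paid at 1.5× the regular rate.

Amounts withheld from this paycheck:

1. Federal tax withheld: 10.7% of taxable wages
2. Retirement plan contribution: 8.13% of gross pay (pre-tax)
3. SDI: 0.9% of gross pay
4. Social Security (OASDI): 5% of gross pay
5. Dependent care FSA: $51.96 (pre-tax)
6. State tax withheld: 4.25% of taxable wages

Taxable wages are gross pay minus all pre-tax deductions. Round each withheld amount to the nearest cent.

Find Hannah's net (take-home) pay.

$814.92

Regular pay: 35 × $22.44 = $785.40
Overtime pay: 12 × $22.44 × 1.5 = $403.92
Gross pay = $785.40 + $403.92 = $1189.32
Retirement plan contribution: $1189.32 × 0.0813 = $96.69
Dependent care FSA: $51.96
Pre-tax total = $96.69 + $51.96 = $148.65
Taxable wages = $1189.32 − $148.65 = $1040.67
Federal tax withheld: $1040.67 × 0.107 = $111.35
State tax withheld: $1040.67 × 0.0425 = $44.23
SDI: $1189.32 × 0.009 = $10.70
Social Security (OASDI): $1189.32 × 0.05 = $59.47
Total deductions = $96.69 + $51.96 + $111.35 + $44.23 + $10.70 + $59.47 = $374.40
Net pay = $1189.32 − $374.40 = $814.92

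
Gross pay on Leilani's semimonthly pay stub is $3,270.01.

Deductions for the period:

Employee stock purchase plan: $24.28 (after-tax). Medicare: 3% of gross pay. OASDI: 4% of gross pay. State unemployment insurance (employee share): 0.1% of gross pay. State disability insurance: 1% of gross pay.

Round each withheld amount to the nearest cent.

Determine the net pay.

$2,980.86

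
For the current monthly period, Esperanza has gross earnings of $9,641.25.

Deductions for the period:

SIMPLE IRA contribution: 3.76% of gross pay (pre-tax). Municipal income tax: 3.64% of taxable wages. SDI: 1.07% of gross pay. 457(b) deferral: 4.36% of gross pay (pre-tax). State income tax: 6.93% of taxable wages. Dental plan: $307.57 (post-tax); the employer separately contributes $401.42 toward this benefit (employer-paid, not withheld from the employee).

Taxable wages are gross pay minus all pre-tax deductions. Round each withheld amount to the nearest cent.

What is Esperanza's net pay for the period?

457(b) deferral: $9,641.25 × 0.0436 = $420.36
SIMPLE IRA contribution: $9,641.25 × 0.0376 = $362.51
Pre-tax total = $420.36 + $362.51 = $782.87
Taxable wages = $9,641.25 − $782.87 = $8,858.38
State income tax: $8,858.38 × 0.0693 = $613.89
Municipal income tax: $8,858.38 × 0.0364 = $322.45
SDI: $9,641.25 × 0.0107 = $103.16
Dental plan: $307.57
(Employer's $401.42 toward dental plan is not withheld from the employee.)
Total deductions = $420.36 + $362.51 + $613.89 + $322.45 + $103.16 + $307.57 = $2,129.94
Net pay = $9,641.25 − $2,129.94 = $7,511.31

$7,511.31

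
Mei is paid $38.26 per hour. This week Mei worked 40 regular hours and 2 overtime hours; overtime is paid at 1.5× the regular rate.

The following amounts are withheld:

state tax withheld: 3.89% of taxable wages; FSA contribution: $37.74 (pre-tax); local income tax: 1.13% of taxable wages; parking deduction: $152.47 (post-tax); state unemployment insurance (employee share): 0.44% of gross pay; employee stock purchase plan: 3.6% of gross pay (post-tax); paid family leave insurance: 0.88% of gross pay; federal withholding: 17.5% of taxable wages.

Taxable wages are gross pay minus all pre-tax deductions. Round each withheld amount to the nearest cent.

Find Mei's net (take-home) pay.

Regular pay: 40 × $38.26 = $1,530.40
Overtime pay: 2 × $38.26 × 1.5 = $114.78
Gross pay = $1,530.40 + $114.78 = $1,645.18
FSA contribution: $37.74
Taxable wages = $1,645.18 − $37.74 = $1,607.44
Local income tax: $1,607.44 × 0.0113 = $18.16
Federal withholding: $1,607.44 × 0.175 = $281.30
State tax withheld: $1,607.44 × 0.0389 = $62.53
Paid family leave insurance: $1,645.18 × 0.0088 = $14.48
State unemployment insurance (employee share): $1,645.18 × 0.0044 = $7.24
Parking deduction: $152.47
Employee stock purchase plan: $1,645.18 × 0.036 = $59.23
Total deductions = $37.74 + $18.16 + $281.30 + $62.53 + $14.48 + $7.24 + $152.47 + $59.23 = $633.15
Net pay = $1,645.18 − $633.15 = $1,012.03

$1,012.03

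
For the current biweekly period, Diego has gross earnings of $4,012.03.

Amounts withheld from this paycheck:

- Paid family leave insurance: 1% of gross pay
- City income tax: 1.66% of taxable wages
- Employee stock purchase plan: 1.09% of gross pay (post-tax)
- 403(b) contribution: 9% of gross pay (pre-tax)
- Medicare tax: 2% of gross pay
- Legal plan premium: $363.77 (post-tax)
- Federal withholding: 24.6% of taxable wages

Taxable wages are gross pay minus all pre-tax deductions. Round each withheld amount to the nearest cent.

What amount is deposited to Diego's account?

$2,164.35

403(b) contribution: $4,012.03 × 0.09 = $361.08
Taxable wages = $4,012.03 − $361.08 = $3,650.95
Federal withholding: $3,650.95 × 0.246 = $898.13
City income tax: $3,650.95 × 0.0166 = $60.61
Medicare tax: $4,012.03 × 0.02 = $80.24
Paid family leave insurance: $4,012.03 × 0.01 = $40.12
Employee stock purchase plan: $4,012.03 × 0.0109 = $43.73
Legal plan premium: $363.77
Total deductions = $361.08 + $898.13 + $60.61 + $80.24 + $40.12 + $43.73 + $363.77 = $1,847.68
Net pay = $4,012.03 − $1,847.68 = $2,164.35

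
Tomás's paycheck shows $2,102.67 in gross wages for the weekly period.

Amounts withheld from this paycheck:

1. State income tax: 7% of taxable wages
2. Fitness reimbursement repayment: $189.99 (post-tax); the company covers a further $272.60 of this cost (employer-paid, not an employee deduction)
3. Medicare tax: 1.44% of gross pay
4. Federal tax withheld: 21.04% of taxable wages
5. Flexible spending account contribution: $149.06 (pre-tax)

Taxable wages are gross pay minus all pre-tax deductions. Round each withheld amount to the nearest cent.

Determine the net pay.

Flexible spending account contribution: $149.06
Taxable wages = $2,102.67 − $149.06 = $1,953.61
Federal tax withheld: $1,953.61 × 0.2104 = $411.04
State income tax: $1,953.61 × 0.07 = $136.75
Medicare tax: $2,102.67 × 0.0144 = $30.28
Fitness reimbursement repayment: $189.99
(Employer's $272.60 toward fitness reimbursement repayment is not withheld from the employee.)
Total deductions = $149.06 + $411.04 + $136.75 + $30.28 + $189.99 = $917.12
Net pay = $2,102.67 − $917.12 = $1,185.55

$1,185.55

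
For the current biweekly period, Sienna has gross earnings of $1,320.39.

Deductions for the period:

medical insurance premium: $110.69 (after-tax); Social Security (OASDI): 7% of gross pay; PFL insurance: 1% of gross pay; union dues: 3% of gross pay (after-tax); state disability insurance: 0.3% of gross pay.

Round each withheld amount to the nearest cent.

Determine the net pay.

$1,060.50

State disability insurance: $1,320.39 × 0.003 = $3.96
Social Security (OASDI): $1,320.39 × 0.07 = $92.43
PFL insurance: $1,320.39 × 0.01 = $13.20
Union dues: $1,320.39 × 0.03 = $39.61
Medical insurance premium: $110.69
Total deductions = $3.96 + $92.43 + $13.20 + $39.61 + $110.69 = $259.89
Net pay = $1,320.39 − $259.89 = $1,060.50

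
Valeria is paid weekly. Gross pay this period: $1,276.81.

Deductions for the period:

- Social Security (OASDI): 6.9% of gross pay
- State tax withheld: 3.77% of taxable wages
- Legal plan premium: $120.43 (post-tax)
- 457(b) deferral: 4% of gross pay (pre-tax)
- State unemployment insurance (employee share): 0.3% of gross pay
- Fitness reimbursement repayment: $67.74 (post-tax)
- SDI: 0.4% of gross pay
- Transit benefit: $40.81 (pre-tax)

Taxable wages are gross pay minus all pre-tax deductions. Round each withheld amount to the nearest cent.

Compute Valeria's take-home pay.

457(b) deferral: $1,276.81 × 0.04 = $51.07
Transit benefit: $40.81
Pre-tax total = $51.07 + $40.81 = $91.88
Taxable wages = $1,276.81 − $91.88 = $1,184.93
State tax withheld: $1,184.93 × 0.0377 = $44.67
Social Security (OASDI): $1,276.81 × 0.069 = $88.10
State unemployment insurance (employee share): $1,276.81 × 0.003 = $3.83
SDI: $1,276.81 × 0.004 = $5.11
Legal plan premium: $120.43
Fitness reimbursement repayment: $67.74
Total deductions = $51.07 + $40.81 + $44.67 + $88.10 + $3.83 + $5.11 + $120.43 + $67.74 = $421.76
Net pay = $1,276.81 − $421.76 = $855.05

$855.05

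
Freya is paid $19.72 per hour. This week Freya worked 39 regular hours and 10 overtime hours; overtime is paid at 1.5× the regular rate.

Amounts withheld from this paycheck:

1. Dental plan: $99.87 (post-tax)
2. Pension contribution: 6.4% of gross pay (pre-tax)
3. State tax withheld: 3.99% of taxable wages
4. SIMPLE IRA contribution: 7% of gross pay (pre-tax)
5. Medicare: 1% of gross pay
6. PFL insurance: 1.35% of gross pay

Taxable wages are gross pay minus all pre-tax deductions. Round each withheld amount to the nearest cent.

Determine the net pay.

Regular pay: 39 × $19.72 = $769.08
Overtime pay: 10 × $19.72 × 1.5 = $295.80
Gross pay = $769.08 + $295.80 = $1064.88
SIMPLE IRA contribution: $1064.88 × 0.07 = $74.54
Pension contribution: $1064.88 × 0.064 = $68.15
Pre-tax total = $74.54 + $68.15 = $142.69
Taxable wages = $1064.88 − $142.69 = $922.19
State tax withheld: $922.19 × 0.0399 = $36.80
PFL insurance: $1064.88 × 0.0135 = $14.38
Medicare: $1064.88 × 0.01 = $10.65
Dental plan: $99.87
Total deductions = $74.54 + $68.15 + $36.80 + $14.38 + $10.65 + $99.87 = $304.39
Net pay = $1064.88 − $304.39 = $760.49

$760.49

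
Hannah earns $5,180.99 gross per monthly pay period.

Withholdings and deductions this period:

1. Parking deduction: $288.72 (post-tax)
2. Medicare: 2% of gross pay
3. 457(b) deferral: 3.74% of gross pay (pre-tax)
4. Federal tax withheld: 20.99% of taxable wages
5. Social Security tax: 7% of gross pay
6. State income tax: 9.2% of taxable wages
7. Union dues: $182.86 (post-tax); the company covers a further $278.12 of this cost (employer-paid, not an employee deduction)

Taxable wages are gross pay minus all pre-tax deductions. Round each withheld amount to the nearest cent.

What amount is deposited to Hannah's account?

457(b) deferral: $5,180.99 × 0.0374 = $193.77
Taxable wages = $5,180.99 − $193.77 = $4,987.22
State income tax: $4,987.22 × 0.092 = $458.82
Federal tax withheld: $4,987.22 × 0.2099 = $1,046.82
Medicare: $5,180.99 × 0.02 = $103.62
Social Security tax: $5,180.99 × 0.07 = $362.67
Parking deduction: $288.72
Union dues: $182.86
(Employer's $278.12 toward union dues is not withheld from the employee.)
Total deductions = $193.77 + $458.82 + $1,046.82 + $103.62 + $362.67 + $288.72 + $182.86 = $2,637.28
Net pay = $5,180.99 − $2,637.28 = $2,543.71

$2,543.71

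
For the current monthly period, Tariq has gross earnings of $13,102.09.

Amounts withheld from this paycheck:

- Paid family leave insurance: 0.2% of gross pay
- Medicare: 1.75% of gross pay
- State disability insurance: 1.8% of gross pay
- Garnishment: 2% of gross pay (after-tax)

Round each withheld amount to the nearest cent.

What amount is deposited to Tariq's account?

State disability insurance: $13,102.09 × 0.018 = $235.84
Paid family leave insurance: $13,102.09 × 0.002 = $26.20
Medicare: $13,102.09 × 0.0175 = $229.29
Garnishment: $13,102.09 × 0.02 = $262.04
Total deductions = $235.84 + $26.20 + $229.29 + $262.04 = $753.37
Net pay = $13,102.09 − $753.37 = $12,348.72

$12,348.72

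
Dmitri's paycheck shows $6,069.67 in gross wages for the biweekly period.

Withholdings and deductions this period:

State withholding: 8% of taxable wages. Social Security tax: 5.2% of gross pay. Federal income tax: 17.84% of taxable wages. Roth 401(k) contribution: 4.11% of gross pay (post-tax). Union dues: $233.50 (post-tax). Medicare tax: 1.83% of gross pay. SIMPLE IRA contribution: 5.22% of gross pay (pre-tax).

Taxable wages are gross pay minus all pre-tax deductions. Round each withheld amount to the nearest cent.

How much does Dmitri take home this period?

$3,356.65

SIMPLE IRA contribution: $6,069.67 × 0.0522 = $316.84
Taxable wages = $6,069.67 − $316.84 = $5,752.83
State withholding: $5,752.83 × 0.08 = $460.23
Federal income tax: $5,752.83 × 0.1784 = $1,026.30
Social Security tax: $6,069.67 × 0.052 = $315.62
Medicare tax: $6,069.67 × 0.0183 = $111.07
Union dues: $233.50
Roth 401(k) contribution: $6,069.67 × 0.0411 = $249.46
Total deductions = $316.84 + $460.23 + $1,026.30 + $315.62 + $111.07 + $233.50 + $249.46 = $2,713.02
Net pay = $6,069.67 − $2,713.02 = $3,356.65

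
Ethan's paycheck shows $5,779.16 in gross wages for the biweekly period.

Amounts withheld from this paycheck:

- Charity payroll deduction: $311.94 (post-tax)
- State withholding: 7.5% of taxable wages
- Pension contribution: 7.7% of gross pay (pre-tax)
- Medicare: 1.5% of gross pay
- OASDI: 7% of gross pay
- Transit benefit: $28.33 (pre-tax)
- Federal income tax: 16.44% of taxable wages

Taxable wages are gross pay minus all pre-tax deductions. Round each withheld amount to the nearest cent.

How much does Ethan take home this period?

$3,232.44

Transit benefit: $28.33
Pension contribution: $5,779.16 × 0.077 = $445.00
Pre-tax total = $28.33 + $445.00 = $473.33
Taxable wages = $5,779.16 − $473.33 = $5,305.83
Federal income tax: $5,305.83 × 0.1644 = $872.28
State withholding: $5,305.83 × 0.075 = $397.94
OASDI: $5,779.16 × 0.07 = $404.54
Medicare: $5,779.16 × 0.015 = $86.69
Charity payroll deduction: $311.94
Total deductions = $28.33 + $445.00 + $872.28 + $397.94 + $404.54 + $86.69 + $311.94 = $2,546.72
Net pay = $5,779.16 − $2,546.72 = $3,232.44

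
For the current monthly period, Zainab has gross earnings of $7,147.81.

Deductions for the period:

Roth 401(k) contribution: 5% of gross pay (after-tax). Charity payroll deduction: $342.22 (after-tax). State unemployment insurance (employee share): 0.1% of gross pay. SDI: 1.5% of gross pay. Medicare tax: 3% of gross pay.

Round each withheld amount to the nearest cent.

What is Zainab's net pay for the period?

$6,119.40

State unemployment insurance (employee share): $7,147.81 × 0.001 = $7.15
SDI: $7,147.81 × 0.015 = $107.22
Medicare tax: $7,147.81 × 0.03 = $214.43
Charity payroll deduction: $342.22
Roth 401(k) contribution: $7,147.81 × 0.05 = $357.39
Total deductions = $7.15 + $107.22 + $214.43 + $342.22 + $357.39 = $1,028.41
Net pay = $7,147.81 − $1,028.41 = $6,119.40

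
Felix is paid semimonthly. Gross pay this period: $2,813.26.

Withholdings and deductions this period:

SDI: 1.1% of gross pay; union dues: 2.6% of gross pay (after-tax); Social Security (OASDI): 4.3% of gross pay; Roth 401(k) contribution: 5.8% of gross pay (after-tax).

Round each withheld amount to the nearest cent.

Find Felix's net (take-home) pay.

SDI: $2,813.26 × 0.011 = $30.95
Social Security (OASDI): $2,813.26 × 0.043 = $120.97
Roth 401(k) contribution: $2,813.26 × 0.058 = $163.17
Union dues: $2,813.26 × 0.026 = $73.14
Total deductions = $30.95 + $120.97 + $163.17 + $73.14 = $388.23
Net pay = $2,813.26 − $388.23 = $2,425.03

$2,425.03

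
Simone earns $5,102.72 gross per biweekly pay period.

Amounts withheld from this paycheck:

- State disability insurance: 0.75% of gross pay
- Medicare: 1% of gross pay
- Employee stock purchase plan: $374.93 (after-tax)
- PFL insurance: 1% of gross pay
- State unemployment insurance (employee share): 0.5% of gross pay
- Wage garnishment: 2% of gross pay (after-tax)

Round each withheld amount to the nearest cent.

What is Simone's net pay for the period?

$4,459.90

State disability insurance: $5,102.72 × 0.0075 = $38.27
PFL insurance: $5,102.72 × 0.01 = $51.03
State unemployment insurance (employee share): $5,102.72 × 0.005 = $25.51
Medicare: $5,102.72 × 0.01 = $51.03
Employee stock purchase plan: $374.93
Wage garnishment: $5,102.72 × 0.02 = $102.05
Total deductions = $38.27 + $51.03 + $25.51 + $51.03 + $374.93 + $102.05 = $642.82
Net pay = $5,102.72 − $642.82 = $4,459.90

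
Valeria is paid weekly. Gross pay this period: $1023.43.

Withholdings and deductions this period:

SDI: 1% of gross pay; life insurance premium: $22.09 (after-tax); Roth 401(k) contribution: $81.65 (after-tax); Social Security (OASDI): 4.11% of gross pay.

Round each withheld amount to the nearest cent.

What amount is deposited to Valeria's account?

$867.40

SDI: $1023.43 × 0.01 = $10.23
Social Security (OASDI): $1023.43 × 0.0411 = $42.06
Roth 401(k) contribution: $81.65
Life insurance premium: $22.09
Total deductions = $10.23 + $42.06 + $81.65 + $22.09 = $156.03
Net pay = $1023.43 − $156.03 = $867.40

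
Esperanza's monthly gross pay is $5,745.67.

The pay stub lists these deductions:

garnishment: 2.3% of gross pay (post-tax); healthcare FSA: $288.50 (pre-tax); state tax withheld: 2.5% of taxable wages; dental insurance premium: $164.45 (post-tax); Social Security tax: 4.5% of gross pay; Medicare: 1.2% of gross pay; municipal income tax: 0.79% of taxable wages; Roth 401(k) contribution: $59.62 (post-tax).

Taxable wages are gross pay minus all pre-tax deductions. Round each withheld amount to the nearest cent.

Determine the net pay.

$4,593.90

Healthcare FSA: $288.50
Taxable wages = $5,745.67 − $288.50 = $5,457.17
Municipal income tax: $5,457.17 × 0.0079 = $43.11
State tax withheld: $5,457.17 × 0.025 = $136.43
Social Security tax: $5,745.67 × 0.045 = $258.56
Medicare: $5,745.67 × 0.012 = $68.95
Roth 401(k) contribution: $59.62
Dental insurance premium: $164.45
Garnishment: $5,745.67 × 0.023 = $132.15
Total deductions = $288.50 + $43.11 + $136.43 + $258.56 + $68.95 + $59.62 + $164.45 + $132.15 = $1,151.77
Net pay = $5,745.67 − $1,151.77 = $4,593.90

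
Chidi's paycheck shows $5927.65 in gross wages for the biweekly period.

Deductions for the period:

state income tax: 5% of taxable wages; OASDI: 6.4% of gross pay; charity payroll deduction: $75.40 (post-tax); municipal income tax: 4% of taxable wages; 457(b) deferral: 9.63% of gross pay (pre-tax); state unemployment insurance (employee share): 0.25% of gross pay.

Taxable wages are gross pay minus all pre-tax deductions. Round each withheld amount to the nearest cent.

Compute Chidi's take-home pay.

457(b) deferral: $5927.65 × 0.0963 = $570.83
Taxable wages = $5927.65 − $570.83 = $5356.82
State income tax: $5356.82 × 0.05 = $267.84
Municipal income tax: $5356.82 × 0.04 = $214.27
State unemployment insurance (employee share): $5927.65 × 0.0025 = $14.82
OASDI: $5927.65 × 0.064 = $379.37
Charity payroll deduction: $75.40
Total deductions = $570.83 + $267.84 + $214.27 + $14.82 + $379.37 + $75.40 = $1522.53
Net pay = $5927.65 − $1522.53 = $4405.12

$4405.12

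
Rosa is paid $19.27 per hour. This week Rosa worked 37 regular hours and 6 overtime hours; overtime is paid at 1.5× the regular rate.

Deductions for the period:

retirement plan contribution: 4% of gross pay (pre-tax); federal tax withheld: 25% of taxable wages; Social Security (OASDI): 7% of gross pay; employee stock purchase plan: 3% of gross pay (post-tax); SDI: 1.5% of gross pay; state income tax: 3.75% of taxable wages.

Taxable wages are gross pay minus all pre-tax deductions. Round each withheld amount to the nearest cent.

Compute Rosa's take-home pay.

$504.37

Regular pay: 37 × $19.27 = $712.99
Overtime pay: 6 × $19.27 × 1.5 = $173.43
Gross pay = $712.99 + $173.43 = $886.42
Retirement plan contribution: $886.42 × 0.04 = $35.46
Taxable wages = $886.42 − $35.46 = $850.96
Federal tax withheld: $850.96 × 0.25 = $212.74
State income tax: $850.96 × 0.0375 = $31.91
Social Security (OASDI): $886.42 × 0.07 = $62.05
SDI: $886.42 × 0.015 = $13.30
Employee stock purchase plan: $886.42 × 0.03 = $26.59
Total deductions = $35.46 + $212.74 + $31.91 + $62.05 + $13.30 + $26.59 = $382.05
Net pay = $886.42 − $382.05 = $504.37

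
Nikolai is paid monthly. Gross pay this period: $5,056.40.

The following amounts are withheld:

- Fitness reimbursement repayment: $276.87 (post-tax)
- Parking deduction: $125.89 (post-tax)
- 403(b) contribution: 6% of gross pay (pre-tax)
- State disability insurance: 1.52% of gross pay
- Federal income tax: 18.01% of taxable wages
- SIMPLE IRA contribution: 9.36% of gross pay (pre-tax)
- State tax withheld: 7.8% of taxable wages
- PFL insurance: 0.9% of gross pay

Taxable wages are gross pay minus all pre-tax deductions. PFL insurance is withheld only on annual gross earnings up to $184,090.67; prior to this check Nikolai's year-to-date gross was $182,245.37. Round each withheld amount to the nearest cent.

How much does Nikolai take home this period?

$2,678.91

403(b) contribution: $5,056.40 × 0.06 = $303.38
SIMPLE IRA contribution: $5,056.40 × 0.0936 = $473.28
Pre-tax total = $303.38 + $473.28 = $776.66
Taxable wages = $5,056.40 − $776.66 = $4,279.74
State tax withheld: $4,279.74 × 0.078 = $333.82
Federal income tax: $4,279.74 × 0.1801 = $770.78
PFL insurance: only $184,090.67 − $182,245.37 = $1,845.30 of this check is subject → $1,845.30 × 0.009 = $16.61
State disability insurance: $5,056.40 × 0.0152 = $76.86
Fitness reimbursement repayment: $276.87
Parking deduction: $125.89
Total deductions = $303.38 + $473.28 + $333.82 + $770.78 + $16.61 + $76.86 + $276.87 + $125.89 = $2,377.49
Net pay = $5,056.40 − $2,377.49 = $2,678.91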